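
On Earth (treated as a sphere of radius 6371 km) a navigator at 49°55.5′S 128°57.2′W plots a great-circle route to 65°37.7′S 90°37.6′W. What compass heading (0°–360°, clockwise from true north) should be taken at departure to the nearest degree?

143°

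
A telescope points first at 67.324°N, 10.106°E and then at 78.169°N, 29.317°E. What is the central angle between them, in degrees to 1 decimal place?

Let φ₁ = 1.1750 rad, φ₂ = 1.3643 rad, and Δλ = 0.3353 rad.
Haversine: a = sin²(Δφ/2) + cos φ₁ cos φ₂ sin²(Δλ/2) = 0.0089 + (0.3855)(0.2050)(0.0278) = 0.01113.
Central angle c = 2·arcsin(√a) = 0.21140 rad.
So the angular separation is 12.1°.

12.1°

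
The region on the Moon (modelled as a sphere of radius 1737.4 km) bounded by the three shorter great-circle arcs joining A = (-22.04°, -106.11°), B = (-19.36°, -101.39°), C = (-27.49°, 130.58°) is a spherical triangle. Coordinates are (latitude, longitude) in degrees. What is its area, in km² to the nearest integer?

60746 km²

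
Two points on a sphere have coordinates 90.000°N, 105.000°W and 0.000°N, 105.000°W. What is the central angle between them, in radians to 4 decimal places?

1.5708 rad

Let φ₁ = 1.5708 rad, φ₂ = 0.0000 rad, and Δλ = 0.0000 rad.
Haversine: a = sin²(Δφ/2) + cos φ₁ cos φ₂ sin²(Δλ/2) = 0.5000 + (0.0000)(1.0000)(0.0000) = 0.50000.
Central angle c = 2·arcsin(√a) = 1.57080 rad.
So the angular separation is 1.5708 rad.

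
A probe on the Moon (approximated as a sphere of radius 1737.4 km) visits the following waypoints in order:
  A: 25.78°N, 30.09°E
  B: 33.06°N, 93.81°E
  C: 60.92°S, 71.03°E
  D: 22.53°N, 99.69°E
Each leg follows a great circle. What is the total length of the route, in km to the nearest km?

7204 km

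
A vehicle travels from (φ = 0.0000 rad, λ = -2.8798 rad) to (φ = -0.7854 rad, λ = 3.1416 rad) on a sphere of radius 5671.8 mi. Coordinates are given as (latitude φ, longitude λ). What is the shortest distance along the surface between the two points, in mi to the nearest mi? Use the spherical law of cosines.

4645 mi

With latitudes φ₁ = 0.000°, φ₂ = -45.000° and longitude difference Δλ = -14.999°:
cos c = sin φ₁ sin φ₂ + cos φ₁ cos φ₂ cos Δλ = (0.0000)(-0.7071) + (1.0000)(0.7071)(0.9659) = 0.68301,
so c = arccos(0.68301) = 0.81892 rad.
Distance = R·c = 5671.8 × 0.8189 ≈ 4645 mi.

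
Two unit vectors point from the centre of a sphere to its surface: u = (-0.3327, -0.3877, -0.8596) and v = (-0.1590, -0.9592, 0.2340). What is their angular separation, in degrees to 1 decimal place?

u·v = 0.2236; |u| = 1.0000, |v| = 1.0001.
cos θ = (u·v)/(|u||v|) = 0.2236, so θ = 77.1°.

77.1°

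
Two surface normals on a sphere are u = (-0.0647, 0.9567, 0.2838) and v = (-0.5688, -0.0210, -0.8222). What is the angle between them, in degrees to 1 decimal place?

102.5°

u·v = -0.2166; |u| = 1.0000, |v| = 1.0000.
cos θ = (u·v)/(|u||v|) = -0.2166, so θ = 102.5°.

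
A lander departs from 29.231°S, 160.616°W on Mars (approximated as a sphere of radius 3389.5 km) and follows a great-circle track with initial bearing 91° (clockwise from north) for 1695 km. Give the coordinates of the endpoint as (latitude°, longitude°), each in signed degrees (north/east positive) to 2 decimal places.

Angular distance δ = d/R = 1695/3389.5 = 0.50007 rad; initial bearing θ = 1.5882 rad.
sin φ₂ = sin φ₁ cos δ + cos φ₁ sin δ cos θ = (-0.4883)(0.8775) + (0.8727)(0.4795)(-0.0175) = -0.4358, so φ₂ = -25.84°.
Δλ = atan2(sin θ sin δ cos φ₁, cos δ − sin φ₁ sin φ₂) = atan2(0.4184, 0.6647) = 32.186°.
λ₂ = -160.616° + 32.186° = -128.43°.

-25.84°, -128.43°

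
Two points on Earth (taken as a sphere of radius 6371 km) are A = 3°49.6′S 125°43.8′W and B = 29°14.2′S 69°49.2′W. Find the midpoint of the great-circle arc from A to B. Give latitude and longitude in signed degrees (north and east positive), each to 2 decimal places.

-18.56°, -99.81°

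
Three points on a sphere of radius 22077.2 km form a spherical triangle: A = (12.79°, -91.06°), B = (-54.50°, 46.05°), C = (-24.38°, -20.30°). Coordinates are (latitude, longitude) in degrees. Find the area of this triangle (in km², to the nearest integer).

Side lengths (central angles): a = 0.9905, b = 1.3681, c = 2.2082 rad; semiperimeter s = 2.2834.
By l'Huilier's theorem, tan(E/4) = √[tan(s/2) tan((s−a)/2) tan((s−b)/2) tan((s−c)/2)], giving spherical excess E = 0.6923 rad.
Area = E·R² = 0.6923 × (22077.2)² ≈ 337440488 km².

337440488 km²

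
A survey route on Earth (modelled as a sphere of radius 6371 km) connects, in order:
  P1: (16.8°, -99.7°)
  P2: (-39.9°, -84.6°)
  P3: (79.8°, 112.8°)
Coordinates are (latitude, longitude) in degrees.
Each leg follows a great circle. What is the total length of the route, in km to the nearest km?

22013 km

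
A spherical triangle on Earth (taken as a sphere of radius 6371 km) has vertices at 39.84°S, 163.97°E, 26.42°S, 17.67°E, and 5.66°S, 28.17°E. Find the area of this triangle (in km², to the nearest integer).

Side lengths (central angles): a = 0.4023, b = 2.0767, c = 1.8619 rad; semiperimeter s = 2.1705.
By l'Huilier's theorem, tan(E/4) = √[tan(s/2) tan((s−a)/2) tan((s−b)/2) tan((s−c)/2)], giving spherical excess E = 0.5166 rad.
Area = E·R² = 0.5166 × (6371)² ≈ 20968560 km².

20968560 km²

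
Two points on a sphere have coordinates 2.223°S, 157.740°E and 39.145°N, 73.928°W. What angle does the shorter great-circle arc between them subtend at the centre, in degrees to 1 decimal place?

120.3°

In radians: φ₁ = -0.0388, φ₂ = 0.6832, Δλ = 128.332° = 2.2398 rad.
Haversine: a = sin²(Δφ/2) + cos φ₁ cos φ₂ sin²(Δλ/2) = 0.1248 + (0.9992)(0.7756)(0.8101) = 0.75257.
Central angle c = 2·arcsin(√a) = 2.10033 rad.
So the angular separation is 120.3°.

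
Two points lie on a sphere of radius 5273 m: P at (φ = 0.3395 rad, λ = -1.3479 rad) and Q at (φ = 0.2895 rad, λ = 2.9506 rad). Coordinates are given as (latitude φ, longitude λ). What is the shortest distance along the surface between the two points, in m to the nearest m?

9715 m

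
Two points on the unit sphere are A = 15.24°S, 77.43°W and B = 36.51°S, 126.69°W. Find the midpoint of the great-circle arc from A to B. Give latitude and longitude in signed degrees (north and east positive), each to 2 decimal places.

-28.06°, -99.67°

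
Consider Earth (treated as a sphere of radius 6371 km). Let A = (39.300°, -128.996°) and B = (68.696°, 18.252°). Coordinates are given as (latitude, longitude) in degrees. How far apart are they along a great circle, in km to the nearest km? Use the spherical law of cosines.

With latitudes φ₁ = 39.300°, φ₂ = 68.696° and longitude difference Δλ = 147.248°:
cos c = sin φ₁ sin φ₂ + cos φ₁ cos φ₂ cos Δλ = (0.6334)(0.9317) + (0.7738)(0.3633)(-0.8410) = 0.35365,
so c = arccos(0.35365) = 1.20933 rad.
Distance = R·c = 6371 × 1.2093 ≈ 7705 km.

7705 km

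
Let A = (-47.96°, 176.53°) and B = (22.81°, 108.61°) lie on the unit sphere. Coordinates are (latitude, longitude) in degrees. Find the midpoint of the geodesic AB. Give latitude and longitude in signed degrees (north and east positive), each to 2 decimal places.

-14.97°, 136.48°

Central angle δ = 1.6267 rad. Interpolating on the sphere with fraction f = 0.5:
P = [sin((1−f)δ)·A + sin(fδ)·B] / sin δ = 0.7277·A + 0.7277·B in Cartesian coordinates,
giving P = (-0.7005, 0.6652, -0.2583), i.e. latitude -14.97°, longitude 136.48°.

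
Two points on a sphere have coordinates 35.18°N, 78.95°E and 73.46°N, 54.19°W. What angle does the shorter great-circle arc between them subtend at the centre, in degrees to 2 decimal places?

66.85°

In radians: φ₁ = 0.6140, φ₂ = 1.2821, Δλ = -133.140° = -2.3237 rad.
cos c = sin φ₁ sin φ₂ + cos φ₁ cos φ₂ cos Δλ = (0.5761)(0.9586) + (0.8173)(0.2847)(-0.6838) = 0.39320,
so c = arccos(0.39320) = 1.16669 rad.
So the angular separation is 66.85°.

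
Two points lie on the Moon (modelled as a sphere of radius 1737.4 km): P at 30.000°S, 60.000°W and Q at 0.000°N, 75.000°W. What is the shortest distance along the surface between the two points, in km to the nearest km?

Let φ₁ = -0.5236 rad, φ₂ = 0.0000 rad, and Δλ = -0.2618 rad.
cos c = sin φ₁ sin φ₂ + cos φ₁ cos φ₂ cos Δλ = (-0.5000)(0.0000) + (0.8660)(1.0000)(0.9659) = 0.83652,
so c = arccos(0.83652) = 0.57990 rad.
Distance = R·c = 1737.4 × 0.5799 ≈ 1008 km.

1008 km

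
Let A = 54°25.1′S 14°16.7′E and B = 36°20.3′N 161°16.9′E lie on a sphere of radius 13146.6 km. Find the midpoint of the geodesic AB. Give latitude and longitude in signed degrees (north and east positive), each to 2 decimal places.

-26.20°, 116.34°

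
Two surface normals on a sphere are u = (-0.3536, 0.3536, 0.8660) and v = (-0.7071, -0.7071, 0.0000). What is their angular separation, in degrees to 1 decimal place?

90.0°

u·v = 0.0000; |u| = 1.0000, |v| = 1.0000.
cos θ = (u·v)/(|u||v|) = 0.0000, so θ = 90.0°.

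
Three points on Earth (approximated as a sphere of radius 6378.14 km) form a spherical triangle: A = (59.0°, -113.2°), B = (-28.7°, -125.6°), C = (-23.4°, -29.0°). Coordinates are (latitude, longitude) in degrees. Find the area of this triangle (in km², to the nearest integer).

Side lengths (central angles): a = 1.4724, b = 1.8678, c = 1.5412 rad; semiperimeter s = 2.4407.
By l'Huilier's theorem, tan(E/4) = √[tan(s/2) tan((s−a)/2) tan((s−b)/2) tan((s−c)/2)], giving spherical excess E = 1.6991 rad.
Area = E·R² = 1.6991 × (6378.14)² ≈ 69120980 km².

69120980 km²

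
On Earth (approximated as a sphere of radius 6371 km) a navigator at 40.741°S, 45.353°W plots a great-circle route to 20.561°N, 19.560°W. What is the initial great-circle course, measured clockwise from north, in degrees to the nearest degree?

Δλ = 25.793° = 0.4502 rad.
y = sin Δλ · cos φ₂ = (0.4351)(0.9363) = 0.4074
x = cos φ₁ sin φ₂ − sin φ₁ cos φ₂ cos Δλ = (0.7577)(0.3512) − (-0.6526)(0.9363)(0.9004) = 0.8163
θ = atan2(y, x) = 26.52°, so the bearing is 27°.

27°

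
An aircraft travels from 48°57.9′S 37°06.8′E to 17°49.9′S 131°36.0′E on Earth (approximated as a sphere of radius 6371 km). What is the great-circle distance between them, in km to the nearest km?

8841 km

Let φ₁ = -0.8546 rad, φ₂ = -0.3112 rad, and Δλ = 1.6491 rad.
Haversine: a = sin²(Δφ/2) + cos φ₁ cos φ₂ sin²(Δλ/2) = 0.0720 + (0.6565)(0.9520)(0.5391) = 0.40895.
Central angle c = 2·arcsin(√a) = 1.38768 rad.
Distance = R·c = 6371 × 1.3877 ≈ 8841 km.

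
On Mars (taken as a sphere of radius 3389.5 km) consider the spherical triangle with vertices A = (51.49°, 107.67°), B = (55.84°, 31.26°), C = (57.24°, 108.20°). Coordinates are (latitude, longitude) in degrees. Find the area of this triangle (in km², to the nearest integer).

373712 km²

Side lengths (central angles): a = 0.7005, b = 0.1005, c = 0.7530 rad; semiperimeter s = 0.7770.
By l'Huilier's theorem, tan(E/4) = √[tan(s/2) tan((s−a)/2) tan((s−b)/2) tan((s−c)/2)], giving spherical excess E = 0.0325 rad.
Area = E·R² = 0.0325 × (3389.5)² ≈ 373712 km².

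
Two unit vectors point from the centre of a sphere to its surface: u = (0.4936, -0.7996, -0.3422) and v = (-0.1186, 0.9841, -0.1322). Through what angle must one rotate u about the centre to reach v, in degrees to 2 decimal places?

143.14°

u·v = -0.8002; |u| = 1.0001, |v| = 1.0000.
cos θ = (u·v)/(|u||v|) = -0.8001, so θ = 143.14°.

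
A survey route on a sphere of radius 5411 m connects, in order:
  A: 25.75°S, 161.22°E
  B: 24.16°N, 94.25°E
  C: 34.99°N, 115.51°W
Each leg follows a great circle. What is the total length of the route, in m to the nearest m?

18530 m

Leg A→B: central angle 1.4266 rad, distance 7719.4 m.
Leg B→C: central angle 1.9979 rad, distance 10810.5 m.
Total: 7719.4 + 10810.5 ≈ 18530 m.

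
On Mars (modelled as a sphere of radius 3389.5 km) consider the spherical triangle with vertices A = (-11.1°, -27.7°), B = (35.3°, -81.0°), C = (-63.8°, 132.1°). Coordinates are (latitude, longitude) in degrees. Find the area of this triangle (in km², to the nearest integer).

Side lengths (central angles): a = 2.5328, b = 1.8068, c = 1.1946 rad; semiperimeter s = 2.7671.
By l'Huilier's theorem, tan(E/4) = √[tan(s/2) tan((s−a)/2) tan((s−b)/2) tan((s−c)/2)], giving spherical excess E = 2.0702 rad.
Area = E·R² = 2.0702 × (3389.5)² ≈ 23783916 km².

23783916 km²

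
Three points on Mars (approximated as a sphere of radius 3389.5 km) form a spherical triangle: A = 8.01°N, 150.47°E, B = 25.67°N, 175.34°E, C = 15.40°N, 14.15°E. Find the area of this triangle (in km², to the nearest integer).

Side lengths (central angles): a = 2.3568, b = 2.2829, c = 0.5154 rad; semiperimeter s = 2.5775.
By l'Huilier's theorem, tan(E/4) = √[tan(s/2) tan((s−a)/2) tan((s−b)/2) tan((s−c)/2)], giving spherical excess E = 1.1944 rad.
Area = E·R² = 1.1944 × (3389.5)² ≈ 13722101 km².

13722101 km²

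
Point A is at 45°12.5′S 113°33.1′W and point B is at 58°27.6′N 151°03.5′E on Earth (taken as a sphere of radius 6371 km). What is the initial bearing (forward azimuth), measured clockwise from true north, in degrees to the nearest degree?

With φ₁ = -0.7890, φ₂ = 1.0203, Δλ = -1.6649 rad, the forward-azimuth formula gives
θ = atan2( sin Δλ cos φ₂ , cos φ₁ sin φ₂ − sin φ₁ cos φ₂ cos Δλ ) = atan2(-0.5208, 0.5656) = -42.64°.
Adding 360° brings this into [0°, 360°): 317°.

317°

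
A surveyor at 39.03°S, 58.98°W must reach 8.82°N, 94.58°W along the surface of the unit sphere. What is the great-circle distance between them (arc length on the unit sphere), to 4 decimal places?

With latitudes φ₁ = -39.030°, φ₂ = 8.820° and longitude difference Δλ = -35.600°:
cos c = sin φ₁ sin φ₂ + cos φ₁ cos φ₂ cos Δλ = (-0.6297)(0.1533) + (0.7768)(0.9882)(0.8131) = 0.52760,
so c = arccos(0.52760) = 1.01502 rad.
On the unit sphere the arc length equals the central angle: 1.0150.

1.0150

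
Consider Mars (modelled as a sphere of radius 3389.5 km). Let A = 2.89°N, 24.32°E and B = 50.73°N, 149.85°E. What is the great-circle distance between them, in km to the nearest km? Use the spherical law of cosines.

6458 km

Let φ₁ = 0.0504 rad, φ₂ = 0.8854 rad, and Δλ = 2.1909 rad.
cos c = sin φ₁ sin φ₂ + cos φ₁ cos φ₂ cos Δλ = (0.0504)(0.7742) + (0.9987)(0.6330)(-0.5811) = -0.32834,
so c = arccos(-0.32834) = 1.90534 rad.
Distance = R·c = 3389.5 × 1.9053 ≈ 6458 km.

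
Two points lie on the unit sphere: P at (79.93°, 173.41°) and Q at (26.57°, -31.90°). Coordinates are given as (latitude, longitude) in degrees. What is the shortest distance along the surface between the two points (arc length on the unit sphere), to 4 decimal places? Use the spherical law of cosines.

1.2671

Let φ₁ = 1.3950 rad, φ₂ = 0.4637 rad, and Δλ = 2.6998 rad.
cos c = sin φ₁ sin φ₂ + cos φ₁ cos φ₂ cos Δλ = (0.9846)(0.4473) + (0.1749)(0.8944)(-0.9040) = 0.29903,
so c = arccos(0.29903) = 1.26712 rad.
On the unit sphere the arc length equals the central angle: 1.2671.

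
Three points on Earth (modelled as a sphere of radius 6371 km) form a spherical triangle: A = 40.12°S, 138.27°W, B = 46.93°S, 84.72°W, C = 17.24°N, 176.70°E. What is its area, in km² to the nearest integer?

Side lengths (central angles): a = 1.8900, b = 1.2396, c = 0.6745 rad; semiperimeter s = 1.9021.
By l'Huilier's theorem, tan(E/4) = √[tan(s/2) tan((s−a)/2) tan((s−b)/2) tan((s−c)/2)], giving spherical excess E = 0.1810 rad.
Area = E·R² = 0.1810 × (6371)² ≈ 7344705 km².

7344705 km²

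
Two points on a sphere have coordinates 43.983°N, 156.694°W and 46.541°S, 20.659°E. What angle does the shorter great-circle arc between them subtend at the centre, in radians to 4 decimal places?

3.0864 rad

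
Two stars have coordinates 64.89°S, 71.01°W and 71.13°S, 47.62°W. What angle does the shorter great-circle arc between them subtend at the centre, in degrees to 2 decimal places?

With latitudes φ₁ = -64.890°, φ₂ = -71.130° and longitude difference Δλ = 23.390°:
cos c = sin φ₁ sin φ₂ + cos φ₁ cos φ₂ cos Δλ = (-0.9055)(-0.9463) + (0.4244)(0.3234)(0.9178) = 0.98280,
so c = arccos(0.98280) = 0.18576 rad.
So the angular separation is 10.64°.

10.64°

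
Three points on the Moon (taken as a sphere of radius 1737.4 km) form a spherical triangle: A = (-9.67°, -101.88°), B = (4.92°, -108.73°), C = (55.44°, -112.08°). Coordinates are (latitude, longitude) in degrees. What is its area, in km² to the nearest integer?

Side lengths (central angles): a = 0.8830, b = 1.1461, c = 0.2811 rad; semiperimeter s = 1.1551.
By l'Huilier's theorem, tan(E/4) = √[tan(s/2) tan((s−a)/2) tan((s−b)/2) tan((s−c)/2)], giving spherical excess E = 0.0548 rad.
Area = E·R² = 0.0548 × (1737.4)² ≈ 165418 km².

165418 km²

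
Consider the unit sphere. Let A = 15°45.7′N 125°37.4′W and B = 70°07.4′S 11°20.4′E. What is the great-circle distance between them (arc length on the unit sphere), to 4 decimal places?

2.0882

With latitudes φ₁ = 15.762°, φ₂ = -70.123° and longitude difference Δλ = 136.963°:
cos c = sin φ₁ sin φ₂ + cos φ₁ cos φ₂ cos Δλ = (0.2716)(-0.9404) + (0.9624)(0.3400)(-0.7309) = -0.49462,
so c = arccos(-0.49462) = 2.08819 rad.
On the unit sphere the arc length equals the central angle: 2.0882.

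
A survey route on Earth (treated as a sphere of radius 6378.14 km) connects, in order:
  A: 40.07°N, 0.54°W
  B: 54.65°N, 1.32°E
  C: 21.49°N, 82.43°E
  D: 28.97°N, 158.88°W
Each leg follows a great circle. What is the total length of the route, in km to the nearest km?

20538 km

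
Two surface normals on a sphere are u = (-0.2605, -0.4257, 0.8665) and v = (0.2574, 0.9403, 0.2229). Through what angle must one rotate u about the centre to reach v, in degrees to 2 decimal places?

u·v = -0.2742; |u| = 1.0000, |v| = 1.0001.
cos θ = (u·v)/(|u||v|) = -0.2742, so θ = 105.91°.

105.91°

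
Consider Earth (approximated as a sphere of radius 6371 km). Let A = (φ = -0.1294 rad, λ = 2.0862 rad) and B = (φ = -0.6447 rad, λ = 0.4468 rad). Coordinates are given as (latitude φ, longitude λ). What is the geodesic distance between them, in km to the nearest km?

9860 km

In radians: φ₁ = -0.1294, φ₂ = -0.6447, Δλ = -93.931° = -1.6394 rad.
cos c = sin φ₁ sin φ₂ + cos φ₁ cos φ₂ cos Δλ = (-0.1290)(-0.6010) + (0.9916)(0.7993)(-0.0685) = 0.02321,
so c = arccos(0.02321) = 1.54758 rad.
Distance = R·c = 6371 × 1.5476 ≈ 9860 km.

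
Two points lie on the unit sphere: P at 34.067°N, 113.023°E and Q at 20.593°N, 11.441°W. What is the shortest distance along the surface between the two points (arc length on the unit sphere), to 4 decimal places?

With latitudes φ₁ = 34.067°, φ₂ = 20.593° and longitude difference Δλ = -124.464°:
Haversine: a = sin²(Δφ/2) + cos φ₁ cos φ₂ sin²(Δλ/2) = 0.0138 + (0.8284)(0.9361)(0.7829) = 0.62090.
Central angle c = 2·arcsin(√a) = 1.81501 rad.
On the unit sphere the arc length equals the central angle: 1.8150.

1.8150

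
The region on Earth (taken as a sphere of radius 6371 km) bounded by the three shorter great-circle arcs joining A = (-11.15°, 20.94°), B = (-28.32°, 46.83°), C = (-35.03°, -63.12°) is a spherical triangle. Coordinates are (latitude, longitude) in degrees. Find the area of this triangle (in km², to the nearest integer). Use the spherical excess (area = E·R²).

Side lengths (central angles): a = 1.5444, b = 1.3754, c = 0.5181 rad; semiperimeter s = 1.7190.
By l'Huilier's theorem, tan(E/4) = √[tan(s/2) tan((s−a)/2) tan((s−b)/2) tan((s−c)/2)], giving spherical excess E = 0.4376 rad.
Area = E·R² = 0.4376 × (6371)² ≈ 17760557 km².

17760557 km²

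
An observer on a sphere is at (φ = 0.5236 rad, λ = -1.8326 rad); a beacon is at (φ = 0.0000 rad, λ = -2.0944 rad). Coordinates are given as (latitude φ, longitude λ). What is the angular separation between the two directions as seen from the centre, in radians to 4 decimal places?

0.5799 rad

With latitudes φ₁ = 30.000°, φ₂ = 0.000° and longitude difference Δλ = -15.000°:
Haversine: a = sin²(Δφ/2) + cos φ₁ cos φ₂ sin²(Δλ/2) = 0.0670 + (0.8660)(1.0000)(0.0170) = 0.08174.
Central angle c = 2·arcsin(√a) = 0.57990 rad.
So the angular separation is 0.5799 rad.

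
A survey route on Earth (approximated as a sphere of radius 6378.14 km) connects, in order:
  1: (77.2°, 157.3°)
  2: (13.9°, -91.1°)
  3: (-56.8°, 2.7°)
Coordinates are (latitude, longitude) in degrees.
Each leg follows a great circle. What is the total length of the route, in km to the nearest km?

20565 km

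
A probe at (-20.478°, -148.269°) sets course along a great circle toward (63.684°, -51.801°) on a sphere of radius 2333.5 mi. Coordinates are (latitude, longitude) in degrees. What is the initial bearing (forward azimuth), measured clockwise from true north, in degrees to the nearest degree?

Δλ = 96.468° = 1.6837 rad.
y = sin Δλ · cos φ₂ = (0.9936)(0.4433) = 0.4405
x = cos φ₁ sin φ₂ − sin φ₁ cos φ₂ cos Δλ = (0.9368)(0.8964) − (-0.3498)(0.4433)(-0.1126) = 0.8222
θ = atan2(y, x) = 28.18°, so the bearing is 28°.

28°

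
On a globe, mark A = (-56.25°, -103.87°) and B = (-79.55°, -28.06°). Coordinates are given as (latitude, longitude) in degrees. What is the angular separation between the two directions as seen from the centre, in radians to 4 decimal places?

In radians: φ₁ = -0.9817, φ₂ = -1.3884, Δλ = 75.810° = 1.3231 rad.
cos c = sin φ₁ sin φ₂ + cos φ₁ cos φ₂ cos Δλ = (-0.8315)(-0.9834) + (0.5556)(0.1814)(0.2451) = 0.84238,
so c = arccos(0.84238) = 0.56911 rad.
So the angular separation is 0.5691 rad.

0.5691 rad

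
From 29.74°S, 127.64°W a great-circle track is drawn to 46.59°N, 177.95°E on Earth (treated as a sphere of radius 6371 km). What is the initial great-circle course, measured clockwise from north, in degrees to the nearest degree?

With φ₁ = -0.5191, φ₂ = 0.8131, Δλ = -0.9496 rad, the forward-azimuth formula gives
θ = atan2( sin Δλ cos φ₂ , cos φ₁ sin φ₂ − sin φ₁ cos φ₂ cos Δλ ) = atan2(-0.5588, 0.8292) = -33.98°.
Adding 360° brings this into [0°, 360°): 326°.

326°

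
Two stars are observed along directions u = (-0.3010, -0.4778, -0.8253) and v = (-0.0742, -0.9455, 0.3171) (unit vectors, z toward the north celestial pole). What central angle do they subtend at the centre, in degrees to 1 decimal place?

u·v = 0.2124; |u| = 1.0000, |v| = 1.0000.
cos θ = (u·v)/(|u||v|) = 0.2124, so θ = 77.7°.

77.7°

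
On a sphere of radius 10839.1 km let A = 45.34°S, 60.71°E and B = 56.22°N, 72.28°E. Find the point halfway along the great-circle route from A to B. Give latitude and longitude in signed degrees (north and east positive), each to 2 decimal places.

5.47°, 65.82°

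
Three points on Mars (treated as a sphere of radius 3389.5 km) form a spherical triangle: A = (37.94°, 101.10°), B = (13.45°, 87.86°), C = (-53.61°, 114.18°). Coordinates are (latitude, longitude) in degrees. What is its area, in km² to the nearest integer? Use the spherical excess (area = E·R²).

2873254 km²

Side lengths (central angles): a = 1.2345, b = 1.6100, c = 0.4742 rad; semiperimeter s = 1.6594.
By l'Huilier's theorem, tan(E/4) = √[tan(s/2) tan((s−a)/2) tan((s−b)/2) tan((s−c)/2)], giving spherical excess E = 0.2501 rad.
Area = E·R² = 0.2501 × (3389.5)² ≈ 2873254 km².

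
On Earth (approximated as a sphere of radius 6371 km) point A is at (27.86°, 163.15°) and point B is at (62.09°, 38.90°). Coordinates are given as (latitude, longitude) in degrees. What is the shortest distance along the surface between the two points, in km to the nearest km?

8854 km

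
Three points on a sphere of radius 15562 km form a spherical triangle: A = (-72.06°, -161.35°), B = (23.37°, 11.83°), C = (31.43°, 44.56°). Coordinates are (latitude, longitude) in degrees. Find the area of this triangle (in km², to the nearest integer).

300742512 km²

Side lengths (central angles): a = 0.5241, b = 2.3928, c = 2.2891 rad; semiperimeter s = 2.6030.
By l'Huilier's theorem, tan(E/4) = √[tan(s/2) tan((s−a)/2) tan((s−b)/2) tan((s−c)/2)], giving spherical excess E = 1.2418 rad.
Area = E·R² = 1.2418 × (15562)² ≈ 300742512 km².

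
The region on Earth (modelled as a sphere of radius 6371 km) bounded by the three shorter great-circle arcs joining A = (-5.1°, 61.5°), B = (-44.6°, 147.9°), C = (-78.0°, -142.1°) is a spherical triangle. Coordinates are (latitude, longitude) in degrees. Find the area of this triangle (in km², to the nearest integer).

28854797 km²

Side lengths (central angles): a = 0.7415, b = 1.6738, c = 1.4636 rad; semiperimeter s = 1.9395.
By l'Huilier's theorem, tan(E/4) = √[tan(s/2) tan((s−a)/2) tan((s−b)/2) tan((s−c)/2)], giving spherical excess E = 0.7109 rad.
Area = E·R² = 0.7109 × (6371)² ≈ 28854797 km².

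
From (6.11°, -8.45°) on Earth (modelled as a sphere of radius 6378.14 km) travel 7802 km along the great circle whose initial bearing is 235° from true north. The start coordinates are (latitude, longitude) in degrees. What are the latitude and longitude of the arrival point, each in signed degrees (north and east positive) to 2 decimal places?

-30.00°, -71.24°

Angular distance δ = d/R = 7802/6378.14 = 1.22324 rad; initial bearing θ = 4.1015 rad.
sin φ₂ = sin φ₁ cos δ + cos φ₁ sin δ cos θ = (0.1064)(0.3406) + (0.9943)(0.9402)(-0.5736) = -0.5000, so φ₂ = -30.00°.
Δλ = atan2(sin θ sin δ cos φ₁, cos δ − sin φ₁ sin φ₂) = atan2(-0.7658, 0.3938) = -62.785°.
λ₂ = -8.450° − 62.785° = -71.24°.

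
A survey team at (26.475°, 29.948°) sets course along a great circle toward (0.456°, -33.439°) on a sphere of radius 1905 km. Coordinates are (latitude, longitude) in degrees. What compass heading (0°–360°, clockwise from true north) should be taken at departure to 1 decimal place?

257.8°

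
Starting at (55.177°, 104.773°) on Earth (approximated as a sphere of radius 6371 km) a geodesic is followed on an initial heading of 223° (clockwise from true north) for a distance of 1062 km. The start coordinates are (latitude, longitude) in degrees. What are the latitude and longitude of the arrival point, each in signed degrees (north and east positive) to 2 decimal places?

47.75°, 95.08°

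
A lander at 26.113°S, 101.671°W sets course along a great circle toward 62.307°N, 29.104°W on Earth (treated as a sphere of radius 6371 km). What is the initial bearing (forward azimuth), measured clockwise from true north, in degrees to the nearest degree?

With φ₁ = -0.4558, φ₂ = 1.0875, Δλ = 1.2665 rad, the forward-azimuth formula gives
θ = atan2( sin Δλ cos φ₂ , cos φ₁ sin φ₂ − sin φ₁ cos φ₂ cos Δλ ) = atan2(0.4434, 0.8564) = 27.37°.
So the initial bearing is 27°.

27°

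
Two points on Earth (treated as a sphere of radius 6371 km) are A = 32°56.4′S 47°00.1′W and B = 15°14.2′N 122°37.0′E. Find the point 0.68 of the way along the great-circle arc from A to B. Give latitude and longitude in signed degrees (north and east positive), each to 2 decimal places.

Central angle δ = 2.7916 rad. Interpolating on the sphere with fraction f = 0.68:
P = [sin((1−f)δ)·A + sin(fδ)·B] / sin δ = 2.2726·A + 2.7616·B in Cartesian coordinates,
giving P = (-0.1356, 0.8495, -0.5099), i.e. latitude -30.66°, longitude 99.07°.

-30.66°, 99.07°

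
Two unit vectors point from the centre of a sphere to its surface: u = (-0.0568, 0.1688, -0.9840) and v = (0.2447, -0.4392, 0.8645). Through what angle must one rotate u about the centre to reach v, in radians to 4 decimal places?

2.7895 rad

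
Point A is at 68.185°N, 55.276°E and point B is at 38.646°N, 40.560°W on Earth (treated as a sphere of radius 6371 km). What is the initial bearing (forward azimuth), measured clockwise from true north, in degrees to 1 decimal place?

With φ₁ = 1.1901, φ₂ = 0.6745, Δλ = -1.6727 rad, the forward-azimuth formula gives
θ = atan2( sin Δλ cos φ₂ , cos φ₁ sin φ₂ − sin φ₁ cos φ₂ cos Δλ ) = atan2(-0.7770, 0.3058) = -68.52°.
Adding 360° brings this into [0°, 360°): 291.5°.

291.5°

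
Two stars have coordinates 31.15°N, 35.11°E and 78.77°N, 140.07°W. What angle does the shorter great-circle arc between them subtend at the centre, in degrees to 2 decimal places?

Let φ₁ = 0.5437 rad, φ₂ = 1.3748 rad, and Δλ = -3.0575 rad.
cos c = sin φ₁ sin φ₂ + cos φ₁ cos φ₂ cos Δλ = (0.5173)(0.9809) + (0.8558)(0.1947)(-0.9965) = 0.34130,
so c = arccos(0.34130) = 1.22250 rad.
So the angular separation is 70.04°.

70.04°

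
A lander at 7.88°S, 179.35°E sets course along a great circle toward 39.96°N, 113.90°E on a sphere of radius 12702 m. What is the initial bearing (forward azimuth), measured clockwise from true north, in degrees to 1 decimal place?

With φ₁ = -0.1375, φ₂ = 0.6974, Δλ = -1.1423 rad, the forward-azimuth formula gives
θ = atan2( sin Δλ cos φ₂ , cos φ₁ sin φ₂ − sin φ₁ cos φ₂ cos Δλ ) = atan2(-0.6972, 0.6798) = -45.72°.
Adding 360° brings this into [0°, 360°): 314.3°.

314.3°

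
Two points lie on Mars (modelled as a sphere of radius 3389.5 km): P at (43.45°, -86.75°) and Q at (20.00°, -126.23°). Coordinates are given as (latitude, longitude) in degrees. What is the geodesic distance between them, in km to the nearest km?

Let φ₁ = 0.7583 rad, φ₂ = 0.3491 rad, and Δλ = -0.6891 rad.
Haversine: a = sin²(Δφ/2) + cos φ₁ cos φ₂ sin²(Δλ/2) = 0.0413 + (0.7260)(0.9397)(0.1141) = 0.11912.
Central angle c = 2·arcsin(√a) = 0.70477 rad.
Distance = R·c = 3389.5 × 0.7048 ≈ 2389 km.

2389 km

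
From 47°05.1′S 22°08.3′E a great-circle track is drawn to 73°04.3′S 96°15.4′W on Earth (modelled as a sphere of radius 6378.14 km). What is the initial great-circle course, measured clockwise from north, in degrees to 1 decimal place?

198.8°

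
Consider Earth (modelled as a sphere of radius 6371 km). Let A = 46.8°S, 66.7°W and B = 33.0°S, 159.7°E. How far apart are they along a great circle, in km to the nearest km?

With latitudes φ₁ = -46.800°, φ₂ = -33.000° and longitude difference Δλ = -133.600°:
Haversine: a = sin²(Δφ/2) + cos φ₁ cos φ₂ sin²(Δλ/2) = 0.0144 + (0.6845)(0.8387)(0.8448) = 0.49945.
Central angle c = 2·arcsin(√a) = 1.56969 rad.
Distance = R·c = 6371 × 1.5697 ≈ 10000 km.

10000 km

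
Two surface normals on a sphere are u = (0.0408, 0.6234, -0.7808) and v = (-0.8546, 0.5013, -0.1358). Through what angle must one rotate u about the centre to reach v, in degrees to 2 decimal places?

67.44°

u·v = 0.3837; |u| = 1.0000, |v| = 1.0000.
cos θ = (u·v)/(|u||v|) = 0.3837, so θ = 67.44°.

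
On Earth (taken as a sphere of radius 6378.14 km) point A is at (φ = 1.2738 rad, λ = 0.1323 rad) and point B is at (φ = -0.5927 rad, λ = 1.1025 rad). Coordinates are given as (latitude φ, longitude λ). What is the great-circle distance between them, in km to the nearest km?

12622 km

In radians: φ₁ = 1.2738, φ₂ = -0.5927, Δλ = 55.588° = 0.9702 rad.
Haversine: a = sin²(Δφ/2) + cos φ₁ cos φ₂ sin²(Δλ/2) = 0.6457 + (0.2926)(0.8294)(0.2174) = 0.69848.
Central angle c = 2·arcsin(√a) = 1.97901 rad.
Distance = R·c = 6378.14 × 1.9790 ≈ 12622 km.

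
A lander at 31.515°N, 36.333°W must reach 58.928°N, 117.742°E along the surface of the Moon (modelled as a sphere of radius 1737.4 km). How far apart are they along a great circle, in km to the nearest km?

With latitudes φ₁ = 31.515°, φ₂ = 58.928° and longitude difference Δλ = 154.075°:
cos c = sin φ₁ sin φ₂ + cos φ₁ cos φ₂ cos Δλ = (0.5227)(0.8565) + (0.8525)(0.5161)(-0.8994) = 0.05201,
so c = arccos(0.05201) = 1.51876 rad.
Distance = R·c = 1737.4 × 1.5188 ≈ 2639 km.

2639 km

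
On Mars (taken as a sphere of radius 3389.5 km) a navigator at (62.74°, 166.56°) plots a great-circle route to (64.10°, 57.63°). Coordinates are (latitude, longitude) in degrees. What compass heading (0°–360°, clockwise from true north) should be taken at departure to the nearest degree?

Δλ = -108.930° = -1.9012 rad.
y = sin Δλ · cos φ₂ = (-0.9459)(0.4368) = -0.4132
x = cos φ₁ sin φ₂ − sin φ₁ cos φ₂ cos Δλ = (0.4580)(0.8996) − (0.8889)(0.4368)(-0.3244) = 0.5380
θ = atan2(y, x) = -37.52°; adding 360° gives 322°.

322°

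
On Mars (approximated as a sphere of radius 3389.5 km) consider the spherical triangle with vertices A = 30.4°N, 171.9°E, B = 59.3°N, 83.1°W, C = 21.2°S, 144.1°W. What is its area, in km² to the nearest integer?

10950156 km²

Side lengths (central angles): a = 1.6511, b = 1.1642, c = 1.2439 rad; semiperimeter s = 2.0296.
By l'Huilier's theorem, tan(E/4) = √[tan(s/2) tan((s−a)/2) tan((s−b)/2) tan((s−c)/2)], giving spherical excess E = 0.9531 rad.
Area = E·R² = 0.9531 × (3389.5)² ≈ 10950156 km².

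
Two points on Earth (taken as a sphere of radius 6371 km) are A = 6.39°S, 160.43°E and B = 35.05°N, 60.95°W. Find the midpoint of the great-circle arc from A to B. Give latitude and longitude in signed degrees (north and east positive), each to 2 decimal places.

Central angle δ = 2.3109 rad. Interpolating on the sphere with fraction f = 0.5:
P = [sin((1−f)δ)·A + sin(fδ)·B] / sin δ = 1.2391·A + 1.2391·B in Cartesian coordinates,
giving P = (-0.6677, -0.4743, 0.5737), i.e. latitude 35.01°, longitude -144.61°.

35.01°, -144.61°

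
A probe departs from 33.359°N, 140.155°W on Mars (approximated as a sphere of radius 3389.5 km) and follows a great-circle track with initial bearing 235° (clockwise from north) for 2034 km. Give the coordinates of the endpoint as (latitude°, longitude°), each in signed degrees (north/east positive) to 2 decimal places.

10.56°, -168.23°

Angular distance δ = d/R = 2034/3389.5 = 0.60009 rad; initial bearing θ = 4.1015 rad.
sin φ₂ = sin φ₁ cos δ + cos φ₁ sin δ cos θ = (0.5499)(0.8253) + (0.8352)(0.5647)(-0.5736) = 0.1833, so φ₂ = 10.56°.
Δλ = atan2(sin θ sin δ cos φ₁, cos δ − sin φ₁ sin φ₂) = atan2(-0.3864, 0.7245) = -28.071°.
λ₂ = -140.155° − 28.071° = -168.23°.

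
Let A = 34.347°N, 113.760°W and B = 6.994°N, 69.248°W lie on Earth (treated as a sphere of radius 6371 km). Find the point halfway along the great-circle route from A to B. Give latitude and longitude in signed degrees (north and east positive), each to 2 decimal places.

The central angle between A and B is δ = 0.8591 rad.
With f = 0.5, the slerp weights are sin((1−f)δ)/sin δ = 0.5500 and sin(fδ)/sin δ = 0.5500.
Weighted sum of the unit vectors: (0.5500)·(-0.3327,-0.7557,0.5642) + (0.5500)·(0.3517,-0.9282,0.1218) = (0.0105, -0.9260, 0.3773).
Converting back: φ = atan2(z, √(x²+y²)) = 22.16°, λ = atan2(y, x) = -89.35°.

22.16°, -89.35°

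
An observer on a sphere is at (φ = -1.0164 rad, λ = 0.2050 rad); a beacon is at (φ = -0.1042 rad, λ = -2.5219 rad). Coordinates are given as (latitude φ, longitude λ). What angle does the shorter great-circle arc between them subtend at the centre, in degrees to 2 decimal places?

113.00°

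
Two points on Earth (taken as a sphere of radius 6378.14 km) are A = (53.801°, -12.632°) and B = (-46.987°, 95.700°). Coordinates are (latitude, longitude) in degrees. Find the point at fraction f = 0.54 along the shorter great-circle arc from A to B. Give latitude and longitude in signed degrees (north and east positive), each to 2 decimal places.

1.24°, 50.22°

Central angle δ = 2.3700 rad. Interpolating on the sphere with fraction f = 0.54:
P = [sin((1−f)δ)·A + sin(fδ)·B] / sin δ = 1.2716·A + 1.3738·B in Cartesian coordinates,
giving P = (0.6398, 0.7683, 0.0216), i.e. latitude 1.24°, longitude 50.22°.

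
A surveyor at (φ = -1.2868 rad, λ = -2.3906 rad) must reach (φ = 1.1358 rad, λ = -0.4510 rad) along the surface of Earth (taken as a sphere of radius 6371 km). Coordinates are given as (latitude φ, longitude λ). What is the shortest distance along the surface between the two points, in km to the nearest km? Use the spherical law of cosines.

In radians: φ₁ = -1.2868, φ₂ = 1.1358, Δλ = 111.131° = 1.9396 rad.
cos c = sin φ₁ sin φ₂ + cos φ₁ cos φ₂ cos Δλ = (-0.9599)(0.9069) + (0.2802)(0.4214)(-0.3605) = -0.91311,
so c = arccos(-0.91311) = 2.72165 rad.
Distance = R·c = 6371 × 2.7216 ≈ 17340 km.

17340 km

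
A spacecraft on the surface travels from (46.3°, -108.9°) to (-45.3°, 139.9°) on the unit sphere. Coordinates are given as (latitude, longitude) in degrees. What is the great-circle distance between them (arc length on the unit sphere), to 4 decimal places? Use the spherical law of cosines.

2.3318

With latitudes φ₁ = 46.300°, φ₂ = -45.300° and longitude difference Δλ = -111.200°:
cos c = sin φ₁ sin φ₂ + cos φ₁ cos φ₂ cos Δλ = (0.7230)(-0.7108) + (0.6909)(0.7034)(-0.3616) = -0.68962,
so c = arccos(-0.68962) = 2.33176 rad.
On the unit sphere the arc length equals the central angle: 2.3318.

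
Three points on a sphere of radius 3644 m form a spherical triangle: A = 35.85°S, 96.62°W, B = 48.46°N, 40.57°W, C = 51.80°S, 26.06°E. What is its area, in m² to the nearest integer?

Side lengths (central angles): a = 2.0104, b = 1.3800, c = 1.7094 rad; semiperimeter s = 2.5499.
By l'Huilier's theorem, tan(E/4) = √[tan(s/2) tan((s−a)/2) tan((s−b)/2) tan((s−c)/2)], giving spherical excess E = 1.9123 rad.
Area = E·R² = 1.9123 × (3644)² ≈ 25392507 m².

25392507 m²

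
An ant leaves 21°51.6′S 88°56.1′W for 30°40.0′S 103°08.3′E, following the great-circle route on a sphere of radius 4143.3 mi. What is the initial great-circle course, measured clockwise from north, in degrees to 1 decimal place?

Δλ = -167.927° = -2.9309 rad.
y = sin Δλ · cos φ₂ = (-0.2092)(0.8601) = -0.1799
x = cos φ₁ sin φ₂ − sin φ₁ cos φ₂ cos Δλ = (0.9281)(-0.5100) − (-0.3723)(0.8601)(-0.9779) = -0.7866
θ = atan2(y, x) = -167.12°; adding 360° gives 192.9°.

192.9°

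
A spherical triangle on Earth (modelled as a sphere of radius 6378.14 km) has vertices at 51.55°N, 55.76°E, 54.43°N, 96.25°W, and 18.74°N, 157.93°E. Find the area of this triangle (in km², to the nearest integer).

44126254 km²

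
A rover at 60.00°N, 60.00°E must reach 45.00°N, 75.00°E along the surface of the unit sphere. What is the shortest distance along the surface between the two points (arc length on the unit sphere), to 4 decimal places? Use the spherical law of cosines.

In radians: φ₁ = 1.0472, φ₂ = 0.7854, Δλ = 15.000° = 0.2618 rad.
cos c = sin φ₁ sin φ₂ + cos φ₁ cos φ₂ cos Δλ = (0.8660)(0.7071) + (0.5000)(0.7071)(0.9659) = 0.95388,
so c = arccos(0.95388) = 0.30489 rad.
On the unit sphere the arc length equals the central angle: 0.3049.

0.3049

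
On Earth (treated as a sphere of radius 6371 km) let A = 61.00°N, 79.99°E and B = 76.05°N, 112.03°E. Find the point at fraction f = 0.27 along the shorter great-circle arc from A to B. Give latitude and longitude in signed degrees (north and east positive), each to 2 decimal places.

The central angle between A and B is δ = 0.3242 rad.
With f = 0.27, the slerp weights are sin((1−f)δ)/sin δ = 0.7360 and sin(fδ)/sin δ = 0.2744.
Weighted sum of the unit vectors: (0.7360)·(0.0843,0.4774,0.8746) + (0.2744)·(-0.0904,0.2235,0.9705) = (0.0372, 0.4127, 0.9101).
Converting back: φ = atan2(z, √(x²+y²)) = 65.52°, λ = atan2(y, x) = 84.85°.

65.52°, 84.85°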